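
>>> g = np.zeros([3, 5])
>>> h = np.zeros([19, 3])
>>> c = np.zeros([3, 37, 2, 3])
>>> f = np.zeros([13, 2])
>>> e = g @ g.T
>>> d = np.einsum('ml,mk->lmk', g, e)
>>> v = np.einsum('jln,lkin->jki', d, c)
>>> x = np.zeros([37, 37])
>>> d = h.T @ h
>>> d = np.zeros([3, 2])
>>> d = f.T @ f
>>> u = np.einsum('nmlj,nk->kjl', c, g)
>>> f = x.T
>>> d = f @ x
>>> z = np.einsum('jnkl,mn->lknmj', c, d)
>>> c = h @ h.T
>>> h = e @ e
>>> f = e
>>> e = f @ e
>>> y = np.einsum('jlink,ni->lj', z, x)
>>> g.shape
(3, 5)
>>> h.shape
(3, 3)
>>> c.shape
(19, 19)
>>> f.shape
(3, 3)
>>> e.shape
(3, 3)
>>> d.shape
(37, 37)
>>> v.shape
(5, 37, 2)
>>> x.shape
(37, 37)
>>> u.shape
(5, 3, 2)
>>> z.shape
(3, 2, 37, 37, 3)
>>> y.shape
(2, 3)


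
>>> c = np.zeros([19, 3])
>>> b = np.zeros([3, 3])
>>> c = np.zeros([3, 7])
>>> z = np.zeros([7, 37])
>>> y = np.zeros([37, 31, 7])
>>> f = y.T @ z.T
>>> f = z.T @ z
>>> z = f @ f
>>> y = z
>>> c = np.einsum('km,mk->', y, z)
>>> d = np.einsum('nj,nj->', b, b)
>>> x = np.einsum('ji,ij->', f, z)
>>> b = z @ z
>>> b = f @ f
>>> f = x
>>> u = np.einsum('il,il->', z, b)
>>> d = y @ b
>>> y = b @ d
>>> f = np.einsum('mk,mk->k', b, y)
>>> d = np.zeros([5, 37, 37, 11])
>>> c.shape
()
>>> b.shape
(37, 37)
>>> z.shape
(37, 37)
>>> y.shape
(37, 37)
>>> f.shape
(37,)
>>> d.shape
(5, 37, 37, 11)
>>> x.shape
()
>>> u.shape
()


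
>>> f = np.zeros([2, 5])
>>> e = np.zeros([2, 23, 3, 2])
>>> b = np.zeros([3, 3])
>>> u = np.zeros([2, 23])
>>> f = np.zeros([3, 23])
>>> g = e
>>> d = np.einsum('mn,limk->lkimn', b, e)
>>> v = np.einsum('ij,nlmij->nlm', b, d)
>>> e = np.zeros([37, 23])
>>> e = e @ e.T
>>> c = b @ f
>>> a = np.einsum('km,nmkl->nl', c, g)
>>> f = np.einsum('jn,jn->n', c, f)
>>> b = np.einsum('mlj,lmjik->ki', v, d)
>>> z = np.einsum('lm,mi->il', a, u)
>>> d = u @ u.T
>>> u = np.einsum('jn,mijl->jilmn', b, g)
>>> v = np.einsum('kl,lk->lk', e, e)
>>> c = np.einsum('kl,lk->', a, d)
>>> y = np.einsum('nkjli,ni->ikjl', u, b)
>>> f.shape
(23,)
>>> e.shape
(37, 37)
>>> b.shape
(3, 3)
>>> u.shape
(3, 23, 2, 2, 3)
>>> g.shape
(2, 23, 3, 2)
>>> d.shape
(2, 2)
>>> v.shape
(37, 37)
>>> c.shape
()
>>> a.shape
(2, 2)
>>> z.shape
(23, 2)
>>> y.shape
(3, 23, 2, 2)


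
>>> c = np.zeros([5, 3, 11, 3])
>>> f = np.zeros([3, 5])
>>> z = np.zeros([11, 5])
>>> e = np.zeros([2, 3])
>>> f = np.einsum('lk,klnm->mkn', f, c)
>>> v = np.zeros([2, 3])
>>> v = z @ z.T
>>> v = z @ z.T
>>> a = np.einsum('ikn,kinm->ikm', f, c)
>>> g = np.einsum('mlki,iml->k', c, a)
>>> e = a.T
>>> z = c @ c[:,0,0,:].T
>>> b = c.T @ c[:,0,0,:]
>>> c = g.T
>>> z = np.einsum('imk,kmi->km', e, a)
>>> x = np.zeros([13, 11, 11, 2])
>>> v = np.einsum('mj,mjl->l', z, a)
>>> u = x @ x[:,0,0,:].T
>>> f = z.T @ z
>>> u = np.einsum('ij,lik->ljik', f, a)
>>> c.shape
(11,)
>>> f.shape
(5, 5)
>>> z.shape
(3, 5)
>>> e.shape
(3, 5, 3)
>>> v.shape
(3,)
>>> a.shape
(3, 5, 3)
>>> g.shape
(11,)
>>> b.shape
(3, 11, 3, 3)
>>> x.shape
(13, 11, 11, 2)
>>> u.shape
(3, 5, 5, 3)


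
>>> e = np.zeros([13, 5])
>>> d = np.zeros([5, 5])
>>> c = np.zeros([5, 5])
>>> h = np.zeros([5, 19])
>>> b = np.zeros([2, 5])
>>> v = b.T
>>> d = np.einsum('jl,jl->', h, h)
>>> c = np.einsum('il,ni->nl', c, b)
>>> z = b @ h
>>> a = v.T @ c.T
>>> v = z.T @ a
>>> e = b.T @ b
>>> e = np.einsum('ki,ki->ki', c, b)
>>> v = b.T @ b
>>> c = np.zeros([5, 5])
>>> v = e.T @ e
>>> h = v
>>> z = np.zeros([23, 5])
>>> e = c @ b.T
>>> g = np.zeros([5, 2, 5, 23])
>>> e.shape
(5, 2)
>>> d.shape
()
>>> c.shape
(5, 5)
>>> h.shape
(5, 5)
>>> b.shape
(2, 5)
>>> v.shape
(5, 5)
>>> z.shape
(23, 5)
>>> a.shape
(2, 2)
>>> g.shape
(5, 2, 5, 23)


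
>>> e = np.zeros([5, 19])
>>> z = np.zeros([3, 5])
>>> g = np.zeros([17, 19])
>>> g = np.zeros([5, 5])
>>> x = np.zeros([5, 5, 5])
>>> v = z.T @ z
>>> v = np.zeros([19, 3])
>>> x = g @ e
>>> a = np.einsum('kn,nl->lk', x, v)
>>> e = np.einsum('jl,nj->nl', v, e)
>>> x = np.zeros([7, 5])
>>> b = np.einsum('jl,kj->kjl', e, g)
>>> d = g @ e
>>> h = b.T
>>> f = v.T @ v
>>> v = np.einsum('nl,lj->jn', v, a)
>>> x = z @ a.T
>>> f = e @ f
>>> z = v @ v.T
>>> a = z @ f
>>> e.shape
(5, 3)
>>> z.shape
(5, 5)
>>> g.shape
(5, 5)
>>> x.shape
(3, 3)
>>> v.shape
(5, 19)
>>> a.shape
(5, 3)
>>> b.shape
(5, 5, 3)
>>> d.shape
(5, 3)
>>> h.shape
(3, 5, 5)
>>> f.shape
(5, 3)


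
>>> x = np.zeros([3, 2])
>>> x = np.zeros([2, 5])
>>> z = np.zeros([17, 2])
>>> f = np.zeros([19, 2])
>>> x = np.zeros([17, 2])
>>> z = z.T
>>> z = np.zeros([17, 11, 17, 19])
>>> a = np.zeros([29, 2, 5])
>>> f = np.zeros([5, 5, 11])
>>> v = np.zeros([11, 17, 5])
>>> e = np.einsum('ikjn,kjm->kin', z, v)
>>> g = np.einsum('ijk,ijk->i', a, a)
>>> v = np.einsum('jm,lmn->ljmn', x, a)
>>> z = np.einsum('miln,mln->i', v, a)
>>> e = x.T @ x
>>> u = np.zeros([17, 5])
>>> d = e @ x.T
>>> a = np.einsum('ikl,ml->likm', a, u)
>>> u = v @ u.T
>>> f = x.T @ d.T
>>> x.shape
(17, 2)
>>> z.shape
(17,)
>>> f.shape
(2, 2)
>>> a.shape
(5, 29, 2, 17)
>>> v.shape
(29, 17, 2, 5)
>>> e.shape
(2, 2)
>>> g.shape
(29,)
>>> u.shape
(29, 17, 2, 17)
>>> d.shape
(2, 17)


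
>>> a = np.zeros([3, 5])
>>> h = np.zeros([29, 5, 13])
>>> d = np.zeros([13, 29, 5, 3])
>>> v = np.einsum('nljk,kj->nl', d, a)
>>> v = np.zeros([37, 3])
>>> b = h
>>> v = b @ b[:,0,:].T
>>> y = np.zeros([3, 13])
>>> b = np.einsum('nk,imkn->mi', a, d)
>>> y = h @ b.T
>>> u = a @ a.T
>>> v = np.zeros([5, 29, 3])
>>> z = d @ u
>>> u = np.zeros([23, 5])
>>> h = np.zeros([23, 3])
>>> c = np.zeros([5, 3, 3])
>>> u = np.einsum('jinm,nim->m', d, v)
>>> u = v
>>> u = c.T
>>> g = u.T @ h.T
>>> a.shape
(3, 5)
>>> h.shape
(23, 3)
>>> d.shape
(13, 29, 5, 3)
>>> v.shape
(5, 29, 3)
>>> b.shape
(29, 13)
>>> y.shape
(29, 5, 29)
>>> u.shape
(3, 3, 5)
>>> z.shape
(13, 29, 5, 3)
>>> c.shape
(5, 3, 3)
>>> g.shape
(5, 3, 23)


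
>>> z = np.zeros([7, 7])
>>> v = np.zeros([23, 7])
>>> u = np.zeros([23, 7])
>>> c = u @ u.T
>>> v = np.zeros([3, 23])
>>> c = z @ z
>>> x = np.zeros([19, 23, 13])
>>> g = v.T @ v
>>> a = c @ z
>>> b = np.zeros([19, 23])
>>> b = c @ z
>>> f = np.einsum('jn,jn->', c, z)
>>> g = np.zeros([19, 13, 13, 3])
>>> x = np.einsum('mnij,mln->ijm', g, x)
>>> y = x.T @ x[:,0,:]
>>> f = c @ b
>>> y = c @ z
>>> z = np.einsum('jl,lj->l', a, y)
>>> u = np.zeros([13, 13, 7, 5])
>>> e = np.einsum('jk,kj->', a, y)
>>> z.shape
(7,)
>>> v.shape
(3, 23)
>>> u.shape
(13, 13, 7, 5)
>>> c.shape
(7, 7)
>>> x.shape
(13, 3, 19)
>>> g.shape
(19, 13, 13, 3)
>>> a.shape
(7, 7)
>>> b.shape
(7, 7)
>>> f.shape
(7, 7)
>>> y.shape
(7, 7)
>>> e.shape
()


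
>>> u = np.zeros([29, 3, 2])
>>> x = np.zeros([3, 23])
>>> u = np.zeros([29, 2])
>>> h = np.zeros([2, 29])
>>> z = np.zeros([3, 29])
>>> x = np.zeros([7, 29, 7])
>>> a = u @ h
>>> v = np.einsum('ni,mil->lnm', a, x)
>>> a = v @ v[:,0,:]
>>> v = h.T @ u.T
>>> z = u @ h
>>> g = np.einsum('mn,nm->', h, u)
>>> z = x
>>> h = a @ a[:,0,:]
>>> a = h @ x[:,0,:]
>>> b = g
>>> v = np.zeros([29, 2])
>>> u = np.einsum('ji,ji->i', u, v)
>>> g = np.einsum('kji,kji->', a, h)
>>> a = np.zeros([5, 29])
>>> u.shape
(2,)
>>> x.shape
(7, 29, 7)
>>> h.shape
(7, 29, 7)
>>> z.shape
(7, 29, 7)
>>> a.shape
(5, 29)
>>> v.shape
(29, 2)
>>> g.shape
()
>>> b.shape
()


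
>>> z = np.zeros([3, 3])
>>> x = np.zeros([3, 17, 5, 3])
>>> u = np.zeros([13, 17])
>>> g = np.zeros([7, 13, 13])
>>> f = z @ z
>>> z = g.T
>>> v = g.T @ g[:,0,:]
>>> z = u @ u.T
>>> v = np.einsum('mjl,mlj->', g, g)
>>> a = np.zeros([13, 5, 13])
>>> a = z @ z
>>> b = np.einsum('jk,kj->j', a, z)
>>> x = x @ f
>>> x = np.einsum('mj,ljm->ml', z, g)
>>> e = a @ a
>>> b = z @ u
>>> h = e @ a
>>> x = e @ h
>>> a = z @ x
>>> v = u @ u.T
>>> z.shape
(13, 13)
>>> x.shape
(13, 13)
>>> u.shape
(13, 17)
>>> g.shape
(7, 13, 13)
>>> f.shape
(3, 3)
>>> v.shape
(13, 13)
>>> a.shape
(13, 13)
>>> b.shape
(13, 17)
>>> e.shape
(13, 13)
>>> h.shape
(13, 13)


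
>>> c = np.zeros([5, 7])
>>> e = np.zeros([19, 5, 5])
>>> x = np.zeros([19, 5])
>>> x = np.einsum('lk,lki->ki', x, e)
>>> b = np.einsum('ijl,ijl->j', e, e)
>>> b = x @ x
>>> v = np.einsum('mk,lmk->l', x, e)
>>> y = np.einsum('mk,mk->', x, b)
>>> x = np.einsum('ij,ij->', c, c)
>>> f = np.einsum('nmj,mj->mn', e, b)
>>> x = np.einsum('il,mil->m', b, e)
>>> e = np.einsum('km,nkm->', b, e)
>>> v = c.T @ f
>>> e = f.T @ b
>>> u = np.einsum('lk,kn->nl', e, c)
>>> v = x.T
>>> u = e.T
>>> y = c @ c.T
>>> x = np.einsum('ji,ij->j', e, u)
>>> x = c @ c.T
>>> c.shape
(5, 7)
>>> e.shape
(19, 5)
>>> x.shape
(5, 5)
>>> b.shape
(5, 5)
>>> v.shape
(19,)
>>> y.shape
(5, 5)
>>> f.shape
(5, 19)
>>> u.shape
(5, 19)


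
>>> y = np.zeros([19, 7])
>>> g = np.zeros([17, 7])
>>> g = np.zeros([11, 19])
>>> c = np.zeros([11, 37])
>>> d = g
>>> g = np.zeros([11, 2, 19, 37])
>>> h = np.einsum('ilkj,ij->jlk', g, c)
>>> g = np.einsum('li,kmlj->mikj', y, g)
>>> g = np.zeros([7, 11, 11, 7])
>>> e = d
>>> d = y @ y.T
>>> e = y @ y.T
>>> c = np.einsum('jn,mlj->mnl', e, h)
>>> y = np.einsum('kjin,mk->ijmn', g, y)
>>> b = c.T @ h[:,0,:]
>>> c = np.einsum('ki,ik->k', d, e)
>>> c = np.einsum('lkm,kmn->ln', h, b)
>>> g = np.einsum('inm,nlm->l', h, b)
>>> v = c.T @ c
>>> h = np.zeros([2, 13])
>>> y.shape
(11, 11, 19, 7)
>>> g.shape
(19,)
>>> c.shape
(37, 19)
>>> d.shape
(19, 19)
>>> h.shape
(2, 13)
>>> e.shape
(19, 19)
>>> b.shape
(2, 19, 19)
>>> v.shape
(19, 19)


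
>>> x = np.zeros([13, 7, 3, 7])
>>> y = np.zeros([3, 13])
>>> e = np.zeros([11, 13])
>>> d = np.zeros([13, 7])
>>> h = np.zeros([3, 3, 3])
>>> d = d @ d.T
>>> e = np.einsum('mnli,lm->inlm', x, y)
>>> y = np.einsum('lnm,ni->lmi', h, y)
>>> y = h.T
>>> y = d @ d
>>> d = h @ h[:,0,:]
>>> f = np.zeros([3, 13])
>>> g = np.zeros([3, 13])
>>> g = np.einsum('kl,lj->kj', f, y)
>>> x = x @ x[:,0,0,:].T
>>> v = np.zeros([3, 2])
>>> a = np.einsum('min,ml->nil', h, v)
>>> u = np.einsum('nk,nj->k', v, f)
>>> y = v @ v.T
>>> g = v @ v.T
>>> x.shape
(13, 7, 3, 13)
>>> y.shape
(3, 3)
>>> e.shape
(7, 7, 3, 13)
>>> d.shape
(3, 3, 3)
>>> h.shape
(3, 3, 3)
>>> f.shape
(3, 13)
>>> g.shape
(3, 3)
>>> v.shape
(3, 2)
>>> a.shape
(3, 3, 2)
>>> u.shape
(2,)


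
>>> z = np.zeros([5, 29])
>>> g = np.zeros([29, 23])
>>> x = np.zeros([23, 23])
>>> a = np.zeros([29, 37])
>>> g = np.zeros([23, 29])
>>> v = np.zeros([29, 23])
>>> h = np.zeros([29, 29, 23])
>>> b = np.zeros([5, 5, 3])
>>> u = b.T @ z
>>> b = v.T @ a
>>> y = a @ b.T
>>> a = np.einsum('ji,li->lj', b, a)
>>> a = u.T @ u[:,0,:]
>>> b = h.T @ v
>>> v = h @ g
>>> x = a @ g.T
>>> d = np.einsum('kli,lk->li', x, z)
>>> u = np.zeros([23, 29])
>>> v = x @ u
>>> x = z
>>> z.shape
(5, 29)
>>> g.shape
(23, 29)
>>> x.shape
(5, 29)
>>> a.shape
(29, 5, 29)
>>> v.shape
(29, 5, 29)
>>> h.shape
(29, 29, 23)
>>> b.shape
(23, 29, 23)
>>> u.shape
(23, 29)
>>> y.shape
(29, 23)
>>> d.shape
(5, 23)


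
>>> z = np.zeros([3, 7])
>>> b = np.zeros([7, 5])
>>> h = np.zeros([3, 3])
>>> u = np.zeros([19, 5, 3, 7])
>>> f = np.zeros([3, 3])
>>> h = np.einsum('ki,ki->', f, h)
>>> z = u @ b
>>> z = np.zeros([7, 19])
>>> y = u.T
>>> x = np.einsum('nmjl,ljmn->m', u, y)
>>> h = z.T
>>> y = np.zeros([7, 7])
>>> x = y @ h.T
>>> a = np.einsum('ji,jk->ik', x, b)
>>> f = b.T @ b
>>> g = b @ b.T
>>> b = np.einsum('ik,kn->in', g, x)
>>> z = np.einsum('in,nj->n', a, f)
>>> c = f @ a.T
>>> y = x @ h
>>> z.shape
(5,)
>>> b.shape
(7, 19)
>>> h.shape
(19, 7)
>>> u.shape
(19, 5, 3, 7)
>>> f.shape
(5, 5)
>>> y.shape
(7, 7)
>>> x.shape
(7, 19)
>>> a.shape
(19, 5)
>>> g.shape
(7, 7)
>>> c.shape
(5, 19)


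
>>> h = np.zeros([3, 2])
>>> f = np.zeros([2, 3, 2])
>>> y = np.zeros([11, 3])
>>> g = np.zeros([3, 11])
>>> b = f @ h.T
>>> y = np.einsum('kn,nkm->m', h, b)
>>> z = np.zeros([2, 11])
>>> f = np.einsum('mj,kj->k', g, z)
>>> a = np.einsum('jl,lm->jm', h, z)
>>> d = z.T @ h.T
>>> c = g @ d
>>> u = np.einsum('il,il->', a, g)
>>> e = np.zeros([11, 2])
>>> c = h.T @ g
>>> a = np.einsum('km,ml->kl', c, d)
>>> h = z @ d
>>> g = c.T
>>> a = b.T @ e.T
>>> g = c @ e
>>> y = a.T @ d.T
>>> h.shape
(2, 3)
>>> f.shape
(2,)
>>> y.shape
(11, 3, 11)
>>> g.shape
(2, 2)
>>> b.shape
(2, 3, 3)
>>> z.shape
(2, 11)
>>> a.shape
(3, 3, 11)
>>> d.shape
(11, 3)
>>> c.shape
(2, 11)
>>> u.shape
()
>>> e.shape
(11, 2)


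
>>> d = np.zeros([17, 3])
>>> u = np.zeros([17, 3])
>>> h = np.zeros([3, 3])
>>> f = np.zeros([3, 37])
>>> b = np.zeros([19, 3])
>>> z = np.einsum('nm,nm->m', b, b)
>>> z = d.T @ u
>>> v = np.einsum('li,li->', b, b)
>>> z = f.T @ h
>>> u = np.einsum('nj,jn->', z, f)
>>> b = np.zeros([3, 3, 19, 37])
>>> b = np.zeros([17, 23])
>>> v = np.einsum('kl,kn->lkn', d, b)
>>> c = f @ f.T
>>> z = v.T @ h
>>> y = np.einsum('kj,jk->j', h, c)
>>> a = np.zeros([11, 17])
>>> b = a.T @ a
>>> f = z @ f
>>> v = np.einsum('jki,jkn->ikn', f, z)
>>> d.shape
(17, 3)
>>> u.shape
()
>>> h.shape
(3, 3)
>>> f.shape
(23, 17, 37)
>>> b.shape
(17, 17)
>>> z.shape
(23, 17, 3)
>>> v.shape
(37, 17, 3)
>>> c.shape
(3, 3)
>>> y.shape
(3,)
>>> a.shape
(11, 17)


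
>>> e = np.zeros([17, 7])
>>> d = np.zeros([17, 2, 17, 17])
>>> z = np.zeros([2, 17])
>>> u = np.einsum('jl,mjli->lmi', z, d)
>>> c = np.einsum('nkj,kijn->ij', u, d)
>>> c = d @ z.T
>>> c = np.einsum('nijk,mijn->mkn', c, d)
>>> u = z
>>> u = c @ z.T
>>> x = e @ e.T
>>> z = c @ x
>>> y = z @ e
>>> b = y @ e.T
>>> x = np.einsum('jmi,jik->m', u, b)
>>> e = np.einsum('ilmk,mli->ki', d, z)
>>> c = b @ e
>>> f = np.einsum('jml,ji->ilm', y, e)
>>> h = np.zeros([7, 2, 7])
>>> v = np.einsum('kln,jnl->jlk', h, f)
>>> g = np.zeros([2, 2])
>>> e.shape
(17, 17)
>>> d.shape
(17, 2, 17, 17)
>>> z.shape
(17, 2, 17)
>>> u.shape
(17, 2, 2)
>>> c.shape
(17, 2, 17)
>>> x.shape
(2,)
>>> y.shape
(17, 2, 7)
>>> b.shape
(17, 2, 17)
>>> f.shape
(17, 7, 2)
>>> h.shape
(7, 2, 7)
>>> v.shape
(17, 2, 7)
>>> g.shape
(2, 2)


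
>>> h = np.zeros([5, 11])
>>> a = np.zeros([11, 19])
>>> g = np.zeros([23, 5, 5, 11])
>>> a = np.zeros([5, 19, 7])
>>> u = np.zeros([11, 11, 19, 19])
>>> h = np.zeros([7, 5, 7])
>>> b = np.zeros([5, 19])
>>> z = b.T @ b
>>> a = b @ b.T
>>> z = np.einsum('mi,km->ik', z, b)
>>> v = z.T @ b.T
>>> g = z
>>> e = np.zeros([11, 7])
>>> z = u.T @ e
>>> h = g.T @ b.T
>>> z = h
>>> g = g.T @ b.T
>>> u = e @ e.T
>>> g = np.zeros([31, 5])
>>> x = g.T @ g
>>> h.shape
(5, 5)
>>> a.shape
(5, 5)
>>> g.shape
(31, 5)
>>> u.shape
(11, 11)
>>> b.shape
(5, 19)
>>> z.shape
(5, 5)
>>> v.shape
(5, 5)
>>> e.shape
(11, 7)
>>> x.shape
(5, 5)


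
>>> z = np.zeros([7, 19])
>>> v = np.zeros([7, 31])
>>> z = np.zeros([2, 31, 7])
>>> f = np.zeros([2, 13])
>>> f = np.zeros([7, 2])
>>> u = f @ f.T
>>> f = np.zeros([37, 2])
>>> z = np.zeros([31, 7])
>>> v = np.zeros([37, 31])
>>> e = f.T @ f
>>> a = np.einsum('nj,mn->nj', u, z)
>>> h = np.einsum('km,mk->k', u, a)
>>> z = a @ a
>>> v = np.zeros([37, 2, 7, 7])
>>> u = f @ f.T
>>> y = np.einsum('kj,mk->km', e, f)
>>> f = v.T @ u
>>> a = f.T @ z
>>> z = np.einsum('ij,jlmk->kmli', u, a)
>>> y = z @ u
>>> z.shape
(7, 7, 2, 37)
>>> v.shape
(37, 2, 7, 7)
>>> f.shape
(7, 7, 2, 37)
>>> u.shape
(37, 37)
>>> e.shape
(2, 2)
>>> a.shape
(37, 2, 7, 7)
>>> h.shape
(7,)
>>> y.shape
(7, 7, 2, 37)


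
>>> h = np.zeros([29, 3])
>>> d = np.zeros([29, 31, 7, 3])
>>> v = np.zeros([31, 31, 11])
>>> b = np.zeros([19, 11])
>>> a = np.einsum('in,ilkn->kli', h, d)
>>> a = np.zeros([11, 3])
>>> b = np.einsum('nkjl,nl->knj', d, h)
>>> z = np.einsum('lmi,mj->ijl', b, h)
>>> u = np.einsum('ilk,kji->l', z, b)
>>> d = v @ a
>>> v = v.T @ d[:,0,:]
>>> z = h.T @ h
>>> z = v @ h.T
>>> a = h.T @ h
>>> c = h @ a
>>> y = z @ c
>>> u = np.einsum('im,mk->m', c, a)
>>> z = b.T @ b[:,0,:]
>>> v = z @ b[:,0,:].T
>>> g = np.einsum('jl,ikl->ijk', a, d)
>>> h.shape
(29, 3)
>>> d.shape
(31, 31, 3)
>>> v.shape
(7, 29, 31)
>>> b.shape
(31, 29, 7)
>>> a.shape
(3, 3)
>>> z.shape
(7, 29, 7)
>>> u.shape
(3,)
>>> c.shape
(29, 3)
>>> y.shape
(11, 31, 3)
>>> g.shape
(31, 3, 31)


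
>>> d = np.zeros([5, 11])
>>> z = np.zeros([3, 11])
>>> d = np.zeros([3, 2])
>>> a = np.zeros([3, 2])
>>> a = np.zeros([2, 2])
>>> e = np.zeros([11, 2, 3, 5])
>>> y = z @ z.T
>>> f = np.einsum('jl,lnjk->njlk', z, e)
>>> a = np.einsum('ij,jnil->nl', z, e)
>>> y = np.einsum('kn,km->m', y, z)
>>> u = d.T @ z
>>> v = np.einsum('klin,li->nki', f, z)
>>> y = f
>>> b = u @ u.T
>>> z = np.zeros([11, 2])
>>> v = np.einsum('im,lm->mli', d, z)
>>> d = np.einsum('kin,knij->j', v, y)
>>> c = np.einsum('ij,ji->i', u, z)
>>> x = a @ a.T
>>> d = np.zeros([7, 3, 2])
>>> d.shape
(7, 3, 2)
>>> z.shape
(11, 2)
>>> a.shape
(2, 5)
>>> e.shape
(11, 2, 3, 5)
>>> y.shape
(2, 3, 11, 5)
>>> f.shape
(2, 3, 11, 5)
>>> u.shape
(2, 11)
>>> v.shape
(2, 11, 3)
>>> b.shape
(2, 2)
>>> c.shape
(2,)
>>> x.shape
(2, 2)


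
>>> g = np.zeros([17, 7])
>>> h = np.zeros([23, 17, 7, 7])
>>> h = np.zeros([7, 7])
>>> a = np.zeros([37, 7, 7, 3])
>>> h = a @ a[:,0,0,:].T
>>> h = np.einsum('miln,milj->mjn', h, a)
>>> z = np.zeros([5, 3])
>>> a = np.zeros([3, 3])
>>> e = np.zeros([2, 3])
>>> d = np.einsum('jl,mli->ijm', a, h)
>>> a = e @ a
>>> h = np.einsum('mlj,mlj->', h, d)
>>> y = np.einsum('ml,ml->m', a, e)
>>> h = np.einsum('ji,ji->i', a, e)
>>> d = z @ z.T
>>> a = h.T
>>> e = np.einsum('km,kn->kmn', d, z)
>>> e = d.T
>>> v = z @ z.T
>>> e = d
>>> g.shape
(17, 7)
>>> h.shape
(3,)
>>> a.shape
(3,)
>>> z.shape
(5, 3)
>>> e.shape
(5, 5)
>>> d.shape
(5, 5)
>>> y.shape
(2,)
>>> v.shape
(5, 5)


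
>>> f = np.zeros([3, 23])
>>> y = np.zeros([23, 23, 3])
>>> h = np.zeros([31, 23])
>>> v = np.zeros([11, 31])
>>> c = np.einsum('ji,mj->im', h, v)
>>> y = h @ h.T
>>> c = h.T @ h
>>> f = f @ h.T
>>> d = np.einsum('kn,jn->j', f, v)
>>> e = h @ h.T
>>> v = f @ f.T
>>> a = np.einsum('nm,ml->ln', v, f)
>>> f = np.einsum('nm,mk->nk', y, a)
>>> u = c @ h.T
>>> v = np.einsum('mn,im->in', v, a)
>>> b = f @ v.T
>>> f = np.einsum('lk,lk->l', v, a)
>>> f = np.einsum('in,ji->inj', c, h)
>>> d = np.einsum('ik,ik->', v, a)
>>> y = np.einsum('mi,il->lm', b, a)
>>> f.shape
(23, 23, 31)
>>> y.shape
(3, 31)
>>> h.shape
(31, 23)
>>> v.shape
(31, 3)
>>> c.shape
(23, 23)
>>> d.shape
()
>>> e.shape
(31, 31)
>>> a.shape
(31, 3)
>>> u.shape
(23, 31)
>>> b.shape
(31, 31)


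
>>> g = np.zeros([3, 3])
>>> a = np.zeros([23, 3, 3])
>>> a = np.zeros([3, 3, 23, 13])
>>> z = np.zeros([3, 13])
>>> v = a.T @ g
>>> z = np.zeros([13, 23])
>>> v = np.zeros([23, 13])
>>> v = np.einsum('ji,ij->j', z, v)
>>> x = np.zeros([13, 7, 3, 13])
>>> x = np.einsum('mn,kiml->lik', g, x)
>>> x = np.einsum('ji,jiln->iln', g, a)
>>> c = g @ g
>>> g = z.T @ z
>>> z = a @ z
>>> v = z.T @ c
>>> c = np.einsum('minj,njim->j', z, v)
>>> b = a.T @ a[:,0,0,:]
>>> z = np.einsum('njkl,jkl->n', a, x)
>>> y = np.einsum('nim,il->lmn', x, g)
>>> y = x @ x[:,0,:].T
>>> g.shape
(23, 23)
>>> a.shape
(3, 3, 23, 13)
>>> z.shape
(3,)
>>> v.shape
(23, 23, 3, 3)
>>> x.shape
(3, 23, 13)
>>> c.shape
(23,)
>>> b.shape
(13, 23, 3, 13)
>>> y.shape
(3, 23, 3)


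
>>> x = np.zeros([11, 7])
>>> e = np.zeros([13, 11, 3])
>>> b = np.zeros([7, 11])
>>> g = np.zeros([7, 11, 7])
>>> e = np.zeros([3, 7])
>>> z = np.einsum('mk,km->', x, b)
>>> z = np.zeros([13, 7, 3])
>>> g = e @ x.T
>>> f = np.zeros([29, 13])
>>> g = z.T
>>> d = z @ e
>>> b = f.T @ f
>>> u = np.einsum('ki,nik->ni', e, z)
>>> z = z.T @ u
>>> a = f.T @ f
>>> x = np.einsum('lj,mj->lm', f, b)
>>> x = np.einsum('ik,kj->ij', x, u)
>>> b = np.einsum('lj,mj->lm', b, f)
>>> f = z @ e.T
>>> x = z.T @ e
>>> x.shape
(7, 7, 7)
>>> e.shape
(3, 7)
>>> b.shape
(13, 29)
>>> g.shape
(3, 7, 13)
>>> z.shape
(3, 7, 7)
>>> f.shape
(3, 7, 3)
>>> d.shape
(13, 7, 7)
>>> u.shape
(13, 7)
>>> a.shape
(13, 13)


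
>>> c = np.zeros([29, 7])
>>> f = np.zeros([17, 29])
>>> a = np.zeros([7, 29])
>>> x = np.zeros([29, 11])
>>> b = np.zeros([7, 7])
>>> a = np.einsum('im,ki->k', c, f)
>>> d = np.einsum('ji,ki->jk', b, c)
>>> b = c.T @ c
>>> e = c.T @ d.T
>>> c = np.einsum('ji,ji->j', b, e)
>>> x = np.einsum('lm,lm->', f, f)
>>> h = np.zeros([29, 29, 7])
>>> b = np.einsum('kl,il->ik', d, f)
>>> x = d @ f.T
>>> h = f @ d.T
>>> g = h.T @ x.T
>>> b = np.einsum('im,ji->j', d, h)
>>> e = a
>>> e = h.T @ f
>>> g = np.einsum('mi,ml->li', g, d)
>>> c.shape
(7,)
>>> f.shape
(17, 29)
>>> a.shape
(17,)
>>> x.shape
(7, 17)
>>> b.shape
(17,)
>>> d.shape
(7, 29)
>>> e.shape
(7, 29)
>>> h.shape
(17, 7)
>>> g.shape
(29, 7)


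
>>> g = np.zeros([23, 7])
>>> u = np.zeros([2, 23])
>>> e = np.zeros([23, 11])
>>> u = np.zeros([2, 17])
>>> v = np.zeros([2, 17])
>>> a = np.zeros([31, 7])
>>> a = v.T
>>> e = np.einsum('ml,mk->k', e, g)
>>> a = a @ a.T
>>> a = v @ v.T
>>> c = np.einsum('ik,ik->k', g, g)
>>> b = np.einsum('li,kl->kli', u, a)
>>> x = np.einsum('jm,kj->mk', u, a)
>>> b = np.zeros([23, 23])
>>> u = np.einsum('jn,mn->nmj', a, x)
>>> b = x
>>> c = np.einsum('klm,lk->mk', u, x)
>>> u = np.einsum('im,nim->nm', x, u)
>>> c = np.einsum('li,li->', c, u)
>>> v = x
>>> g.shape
(23, 7)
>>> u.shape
(2, 2)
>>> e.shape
(7,)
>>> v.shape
(17, 2)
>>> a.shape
(2, 2)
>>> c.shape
()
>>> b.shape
(17, 2)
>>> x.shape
(17, 2)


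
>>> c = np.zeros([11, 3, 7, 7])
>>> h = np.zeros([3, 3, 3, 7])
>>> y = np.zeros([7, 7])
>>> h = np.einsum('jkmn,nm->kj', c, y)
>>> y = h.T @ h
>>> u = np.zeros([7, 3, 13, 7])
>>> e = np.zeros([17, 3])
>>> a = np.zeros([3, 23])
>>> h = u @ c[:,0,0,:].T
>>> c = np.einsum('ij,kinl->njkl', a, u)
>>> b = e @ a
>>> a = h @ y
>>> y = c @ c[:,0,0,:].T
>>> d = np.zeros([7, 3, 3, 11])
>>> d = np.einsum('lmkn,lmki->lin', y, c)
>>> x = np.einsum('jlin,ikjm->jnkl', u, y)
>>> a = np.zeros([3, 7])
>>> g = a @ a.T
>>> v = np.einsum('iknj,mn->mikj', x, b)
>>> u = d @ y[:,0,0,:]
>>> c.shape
(13, 23, 7, 7)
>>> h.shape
(7, 3, 13, 11)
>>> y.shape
(13, 23, 7, 13)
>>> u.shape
(13, 7, 13)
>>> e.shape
(17, 3)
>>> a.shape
(3, 7)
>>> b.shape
(17, 23)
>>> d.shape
(13, 7, 13)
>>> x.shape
(7, 7, 23, 3)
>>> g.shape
(3, 3)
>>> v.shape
(17, 7, 7, 3)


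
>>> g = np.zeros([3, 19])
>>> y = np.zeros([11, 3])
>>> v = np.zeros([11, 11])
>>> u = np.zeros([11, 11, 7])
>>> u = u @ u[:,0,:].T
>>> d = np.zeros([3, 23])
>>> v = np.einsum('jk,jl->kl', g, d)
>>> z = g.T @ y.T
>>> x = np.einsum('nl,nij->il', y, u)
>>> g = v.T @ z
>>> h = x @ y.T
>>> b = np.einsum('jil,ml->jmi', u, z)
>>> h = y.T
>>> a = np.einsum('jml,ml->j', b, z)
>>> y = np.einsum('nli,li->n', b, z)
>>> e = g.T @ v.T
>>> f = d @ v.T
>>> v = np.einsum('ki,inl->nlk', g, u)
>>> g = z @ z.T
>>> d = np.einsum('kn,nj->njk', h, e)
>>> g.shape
(19, 19)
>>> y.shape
(11,)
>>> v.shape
(11, 11, 23)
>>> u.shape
(11, 11, 11)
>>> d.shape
(11, 19, 3)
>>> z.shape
(19, 11)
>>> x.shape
(11, 3)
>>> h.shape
(3, 11)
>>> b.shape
(11, 19, 11)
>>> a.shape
(11,)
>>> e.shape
(11, 19)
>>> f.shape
(3, 19)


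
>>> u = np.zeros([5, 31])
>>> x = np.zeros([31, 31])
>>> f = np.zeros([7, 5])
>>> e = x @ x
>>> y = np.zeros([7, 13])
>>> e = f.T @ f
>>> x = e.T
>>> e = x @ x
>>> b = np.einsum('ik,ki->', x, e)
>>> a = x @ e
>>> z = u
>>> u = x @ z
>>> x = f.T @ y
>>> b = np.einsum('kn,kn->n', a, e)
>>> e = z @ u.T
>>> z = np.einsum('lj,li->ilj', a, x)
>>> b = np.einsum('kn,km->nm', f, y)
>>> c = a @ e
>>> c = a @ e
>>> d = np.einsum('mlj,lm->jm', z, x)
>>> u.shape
(5, 31)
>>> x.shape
(5, 13)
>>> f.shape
(7, 5)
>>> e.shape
(5, 5)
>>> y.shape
(7, 13)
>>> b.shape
(5, 13)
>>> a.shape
(5, 5)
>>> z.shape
(13, 5, 5)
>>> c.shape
(5, 5)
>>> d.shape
(5, 13)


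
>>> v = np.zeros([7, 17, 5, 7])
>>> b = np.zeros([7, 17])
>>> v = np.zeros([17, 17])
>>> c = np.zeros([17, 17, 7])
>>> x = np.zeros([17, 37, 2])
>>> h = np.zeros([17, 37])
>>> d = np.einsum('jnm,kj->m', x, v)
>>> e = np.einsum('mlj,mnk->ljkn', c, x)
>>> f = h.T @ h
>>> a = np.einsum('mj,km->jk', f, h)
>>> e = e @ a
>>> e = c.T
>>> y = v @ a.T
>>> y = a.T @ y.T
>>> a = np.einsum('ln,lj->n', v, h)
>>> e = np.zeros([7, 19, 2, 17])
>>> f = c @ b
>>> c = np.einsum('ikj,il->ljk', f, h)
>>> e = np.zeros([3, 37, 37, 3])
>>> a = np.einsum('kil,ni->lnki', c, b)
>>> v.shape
(17, 17)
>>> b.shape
(7, 17)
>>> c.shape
(37, 17, 17)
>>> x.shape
(17, 37, 2)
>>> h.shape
(17, 37)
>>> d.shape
(2,)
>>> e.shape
(3, 37, 37, 3)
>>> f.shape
(17, 17, 17)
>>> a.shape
(17, 7, 37, 17)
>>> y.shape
(17, 17)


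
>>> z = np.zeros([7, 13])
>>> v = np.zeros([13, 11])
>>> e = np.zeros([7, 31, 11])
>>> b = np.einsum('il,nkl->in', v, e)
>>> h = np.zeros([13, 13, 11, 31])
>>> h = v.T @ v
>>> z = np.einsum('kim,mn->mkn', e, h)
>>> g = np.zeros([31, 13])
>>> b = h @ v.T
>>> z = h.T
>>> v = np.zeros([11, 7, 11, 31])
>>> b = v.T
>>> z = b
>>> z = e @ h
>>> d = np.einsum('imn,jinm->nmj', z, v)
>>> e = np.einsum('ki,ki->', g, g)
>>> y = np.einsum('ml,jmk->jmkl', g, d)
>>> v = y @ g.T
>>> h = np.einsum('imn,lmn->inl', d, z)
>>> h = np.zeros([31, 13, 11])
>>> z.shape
(7, 31, 11)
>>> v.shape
(11, 31, 11, 31)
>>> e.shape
()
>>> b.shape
(31, 11, 7, 11)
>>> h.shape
(31, 13, 11)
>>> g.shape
(31, 13)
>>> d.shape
(11, 31, 11)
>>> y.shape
(11, 31, 11, 13)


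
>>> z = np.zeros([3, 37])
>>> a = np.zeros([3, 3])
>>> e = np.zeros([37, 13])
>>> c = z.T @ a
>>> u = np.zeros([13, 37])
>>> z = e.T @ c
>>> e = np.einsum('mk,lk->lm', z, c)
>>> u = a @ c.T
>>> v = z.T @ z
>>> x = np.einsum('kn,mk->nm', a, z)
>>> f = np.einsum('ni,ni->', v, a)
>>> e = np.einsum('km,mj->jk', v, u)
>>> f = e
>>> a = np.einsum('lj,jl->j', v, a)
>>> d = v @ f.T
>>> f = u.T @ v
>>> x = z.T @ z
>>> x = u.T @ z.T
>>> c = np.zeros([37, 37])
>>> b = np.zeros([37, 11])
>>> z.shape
(13, 3)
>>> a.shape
(3,)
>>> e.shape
(37, 3)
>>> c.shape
(37, 37)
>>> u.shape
(3, 37)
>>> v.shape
(3, 3)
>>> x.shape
(37, 13)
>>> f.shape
(37, 3)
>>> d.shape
(3, 37)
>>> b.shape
(37, 11)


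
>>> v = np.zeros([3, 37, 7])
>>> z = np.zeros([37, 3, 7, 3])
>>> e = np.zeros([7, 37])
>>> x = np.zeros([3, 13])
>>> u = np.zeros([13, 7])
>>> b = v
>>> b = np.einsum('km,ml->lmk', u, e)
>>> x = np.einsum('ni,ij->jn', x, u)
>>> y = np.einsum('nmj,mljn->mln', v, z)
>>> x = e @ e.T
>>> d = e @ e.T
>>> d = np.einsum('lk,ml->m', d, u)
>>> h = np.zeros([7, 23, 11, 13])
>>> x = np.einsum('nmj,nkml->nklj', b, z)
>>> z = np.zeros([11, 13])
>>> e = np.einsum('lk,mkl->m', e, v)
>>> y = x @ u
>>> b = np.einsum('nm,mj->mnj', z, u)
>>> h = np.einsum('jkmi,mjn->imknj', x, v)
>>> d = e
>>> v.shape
(3, 37, 7)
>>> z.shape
(11, 13)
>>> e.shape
(3,)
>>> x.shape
(37, 3, 3, 13)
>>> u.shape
(13, 7)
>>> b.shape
(13, 11, 7)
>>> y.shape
(37, 3, 3, 7)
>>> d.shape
(3,)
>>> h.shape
(13, 3, 3, 7, 37)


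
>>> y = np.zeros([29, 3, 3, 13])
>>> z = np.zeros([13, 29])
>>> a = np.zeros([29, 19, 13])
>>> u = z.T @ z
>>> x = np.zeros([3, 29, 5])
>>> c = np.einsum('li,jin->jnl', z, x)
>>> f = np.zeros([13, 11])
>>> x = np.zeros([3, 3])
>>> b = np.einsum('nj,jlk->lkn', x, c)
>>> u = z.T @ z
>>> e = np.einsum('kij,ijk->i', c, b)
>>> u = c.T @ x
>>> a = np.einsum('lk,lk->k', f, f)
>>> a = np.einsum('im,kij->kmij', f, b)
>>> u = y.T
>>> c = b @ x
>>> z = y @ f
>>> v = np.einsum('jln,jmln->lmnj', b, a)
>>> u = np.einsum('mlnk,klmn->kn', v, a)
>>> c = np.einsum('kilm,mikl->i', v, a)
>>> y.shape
(29, 3, 3, 13)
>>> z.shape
(29, 3, 3, 11)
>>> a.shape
(5, 11, 13, 3)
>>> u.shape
(5, 3)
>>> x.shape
(3, 3)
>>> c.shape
(11,)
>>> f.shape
(13, 11)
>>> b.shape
(5, 13, 3)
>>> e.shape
(5,)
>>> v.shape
(13, 11, 3, 5)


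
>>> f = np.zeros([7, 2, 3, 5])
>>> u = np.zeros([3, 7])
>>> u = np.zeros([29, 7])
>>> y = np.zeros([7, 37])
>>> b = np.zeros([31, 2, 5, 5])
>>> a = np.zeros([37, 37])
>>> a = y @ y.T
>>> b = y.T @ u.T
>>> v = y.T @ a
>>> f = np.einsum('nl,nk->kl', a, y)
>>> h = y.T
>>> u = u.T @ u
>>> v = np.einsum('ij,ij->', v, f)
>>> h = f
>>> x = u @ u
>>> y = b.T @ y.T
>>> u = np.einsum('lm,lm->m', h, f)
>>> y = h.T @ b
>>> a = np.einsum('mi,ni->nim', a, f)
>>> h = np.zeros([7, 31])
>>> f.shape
(37, 7)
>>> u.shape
(7,)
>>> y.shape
(7, 29)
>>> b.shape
(37, 29)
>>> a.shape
(37, 7, 7)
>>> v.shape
()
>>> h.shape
(7, 31)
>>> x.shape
(7, 7)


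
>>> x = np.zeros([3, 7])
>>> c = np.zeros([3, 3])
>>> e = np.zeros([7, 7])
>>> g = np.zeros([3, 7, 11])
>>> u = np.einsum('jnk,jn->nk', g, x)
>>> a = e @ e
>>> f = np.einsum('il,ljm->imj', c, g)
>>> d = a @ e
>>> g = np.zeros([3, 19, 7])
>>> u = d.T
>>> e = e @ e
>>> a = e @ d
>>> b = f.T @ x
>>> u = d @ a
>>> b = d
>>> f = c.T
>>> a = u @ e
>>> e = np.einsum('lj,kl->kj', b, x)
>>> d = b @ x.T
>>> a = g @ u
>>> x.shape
(3, 7)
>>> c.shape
(3, 3)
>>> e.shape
(3, 7)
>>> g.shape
(3, 19, 7)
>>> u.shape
(7, 7)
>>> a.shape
(3, 19, 7)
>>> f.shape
(3, 3)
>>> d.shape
(7, 3)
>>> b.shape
(7, 7)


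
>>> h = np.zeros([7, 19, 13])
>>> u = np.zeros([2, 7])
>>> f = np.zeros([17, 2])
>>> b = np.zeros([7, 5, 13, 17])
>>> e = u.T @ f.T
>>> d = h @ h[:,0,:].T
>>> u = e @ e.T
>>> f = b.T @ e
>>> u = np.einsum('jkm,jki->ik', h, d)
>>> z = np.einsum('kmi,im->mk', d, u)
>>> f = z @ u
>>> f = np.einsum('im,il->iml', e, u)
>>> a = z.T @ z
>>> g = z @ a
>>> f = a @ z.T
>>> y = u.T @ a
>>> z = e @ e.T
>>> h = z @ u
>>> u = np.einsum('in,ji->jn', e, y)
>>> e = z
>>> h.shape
(7, 19)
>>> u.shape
(19, 17)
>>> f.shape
(7, 19)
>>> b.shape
(7, 5, 13, 17)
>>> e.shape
(7, 7)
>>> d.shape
(7, 19, 7)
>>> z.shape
(7, 7)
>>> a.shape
(7, 7)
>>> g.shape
(19, 7)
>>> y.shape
(19, 7)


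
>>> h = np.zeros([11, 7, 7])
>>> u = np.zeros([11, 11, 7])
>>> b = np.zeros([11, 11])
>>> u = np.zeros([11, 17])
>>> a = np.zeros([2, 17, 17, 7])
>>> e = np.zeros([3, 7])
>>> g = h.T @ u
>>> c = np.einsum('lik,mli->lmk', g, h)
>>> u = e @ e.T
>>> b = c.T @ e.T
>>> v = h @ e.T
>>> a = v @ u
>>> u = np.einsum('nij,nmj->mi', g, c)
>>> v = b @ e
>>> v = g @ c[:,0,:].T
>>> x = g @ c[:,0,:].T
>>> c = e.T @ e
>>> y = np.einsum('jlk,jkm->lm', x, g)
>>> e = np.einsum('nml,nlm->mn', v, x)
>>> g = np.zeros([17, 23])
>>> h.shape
(11, 7, 7)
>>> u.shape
(11, 7)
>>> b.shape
(17, 11, 3)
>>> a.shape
(11, 7, 3)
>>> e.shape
(7, 7)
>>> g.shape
(17, 23)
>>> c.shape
(7, 7)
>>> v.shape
(7, 7, 7)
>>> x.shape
(7, 7, 7)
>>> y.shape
(7, 17)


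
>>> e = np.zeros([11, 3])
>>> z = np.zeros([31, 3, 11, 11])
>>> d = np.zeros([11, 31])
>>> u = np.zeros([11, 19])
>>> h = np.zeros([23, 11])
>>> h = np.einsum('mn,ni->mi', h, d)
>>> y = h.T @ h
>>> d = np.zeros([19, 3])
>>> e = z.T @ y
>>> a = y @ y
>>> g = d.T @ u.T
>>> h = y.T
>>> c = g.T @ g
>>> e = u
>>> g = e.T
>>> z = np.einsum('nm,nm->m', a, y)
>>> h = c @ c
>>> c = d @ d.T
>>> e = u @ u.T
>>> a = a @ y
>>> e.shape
(11, 11)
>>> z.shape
(31,)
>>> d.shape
(19, 3)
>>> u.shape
(11, 19)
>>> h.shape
(11, 11)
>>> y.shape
(31, 31)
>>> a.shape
(31, 31)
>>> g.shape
(19, 11)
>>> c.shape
(19, 19)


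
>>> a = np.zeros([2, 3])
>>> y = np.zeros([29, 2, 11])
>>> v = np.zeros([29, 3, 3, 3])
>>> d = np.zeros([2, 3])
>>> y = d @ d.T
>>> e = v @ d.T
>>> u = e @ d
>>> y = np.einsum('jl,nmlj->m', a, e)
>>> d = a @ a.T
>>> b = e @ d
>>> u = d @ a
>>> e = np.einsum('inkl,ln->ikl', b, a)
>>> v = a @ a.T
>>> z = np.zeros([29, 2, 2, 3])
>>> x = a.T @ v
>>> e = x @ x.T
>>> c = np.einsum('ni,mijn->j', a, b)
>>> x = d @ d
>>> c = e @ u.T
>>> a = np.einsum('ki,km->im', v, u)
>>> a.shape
(2, 3)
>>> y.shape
(3,)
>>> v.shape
(2, 2)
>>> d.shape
(2, 2)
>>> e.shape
(3, 3)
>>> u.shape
(2, 3)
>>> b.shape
(29, 3, 3, 2)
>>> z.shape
(29, 2, 2, 3)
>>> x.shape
(2, 2)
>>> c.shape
(3, 2)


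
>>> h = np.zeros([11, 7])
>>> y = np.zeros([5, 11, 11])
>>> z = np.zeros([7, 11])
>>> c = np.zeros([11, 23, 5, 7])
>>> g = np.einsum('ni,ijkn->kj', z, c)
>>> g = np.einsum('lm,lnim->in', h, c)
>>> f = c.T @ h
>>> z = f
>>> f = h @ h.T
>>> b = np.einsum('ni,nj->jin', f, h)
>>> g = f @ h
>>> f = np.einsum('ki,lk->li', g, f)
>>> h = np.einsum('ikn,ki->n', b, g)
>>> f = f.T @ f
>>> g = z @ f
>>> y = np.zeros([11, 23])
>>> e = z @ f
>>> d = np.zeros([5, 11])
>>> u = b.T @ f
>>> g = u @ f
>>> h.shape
(11,)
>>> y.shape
(11, 23)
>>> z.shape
(7, 5, 23, 7)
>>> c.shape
(11, 23, 5, 7)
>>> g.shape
(11, 11, 7)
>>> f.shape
(7, 7)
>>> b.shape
(7, 11, 11)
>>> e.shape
(7, 5, 23, 7)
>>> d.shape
(5, 11)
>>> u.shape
(11, 11, 7)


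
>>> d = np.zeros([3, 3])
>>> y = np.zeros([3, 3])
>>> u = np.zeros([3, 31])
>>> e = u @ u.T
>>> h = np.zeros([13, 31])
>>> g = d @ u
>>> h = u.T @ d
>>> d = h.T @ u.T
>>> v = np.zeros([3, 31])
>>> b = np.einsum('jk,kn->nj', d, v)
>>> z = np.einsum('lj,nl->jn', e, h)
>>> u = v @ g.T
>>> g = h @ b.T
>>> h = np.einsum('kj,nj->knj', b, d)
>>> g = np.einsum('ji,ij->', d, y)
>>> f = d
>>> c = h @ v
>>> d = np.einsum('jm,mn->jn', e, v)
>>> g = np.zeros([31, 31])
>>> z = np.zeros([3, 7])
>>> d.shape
(3, 31)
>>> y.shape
(3, 3)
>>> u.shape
(3, 3)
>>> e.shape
(3, 3)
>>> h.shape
(31, 3, 3)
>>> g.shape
(31, 31)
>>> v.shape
(3, 31)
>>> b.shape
(31, 3)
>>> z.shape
(3, 7)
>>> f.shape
(3, 3)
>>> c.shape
(31, 3, 31)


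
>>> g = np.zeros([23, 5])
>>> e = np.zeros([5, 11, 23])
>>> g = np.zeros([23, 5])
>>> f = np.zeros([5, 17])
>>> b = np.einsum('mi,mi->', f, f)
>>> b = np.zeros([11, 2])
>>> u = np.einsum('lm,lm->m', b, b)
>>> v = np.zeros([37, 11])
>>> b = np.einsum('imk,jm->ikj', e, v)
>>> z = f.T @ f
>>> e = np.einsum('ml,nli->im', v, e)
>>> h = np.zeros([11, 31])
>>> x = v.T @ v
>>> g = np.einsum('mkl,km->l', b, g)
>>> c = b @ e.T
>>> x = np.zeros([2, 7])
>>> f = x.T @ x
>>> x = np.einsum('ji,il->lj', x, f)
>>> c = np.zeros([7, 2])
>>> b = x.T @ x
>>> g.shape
(37,)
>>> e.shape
(23, 37)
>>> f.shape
(7, 7)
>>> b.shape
(2, 2)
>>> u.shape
(2,)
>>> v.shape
(37, 11)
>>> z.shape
(17, 17)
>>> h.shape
(11, 31)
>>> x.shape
(7, 2)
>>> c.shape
(7, 2)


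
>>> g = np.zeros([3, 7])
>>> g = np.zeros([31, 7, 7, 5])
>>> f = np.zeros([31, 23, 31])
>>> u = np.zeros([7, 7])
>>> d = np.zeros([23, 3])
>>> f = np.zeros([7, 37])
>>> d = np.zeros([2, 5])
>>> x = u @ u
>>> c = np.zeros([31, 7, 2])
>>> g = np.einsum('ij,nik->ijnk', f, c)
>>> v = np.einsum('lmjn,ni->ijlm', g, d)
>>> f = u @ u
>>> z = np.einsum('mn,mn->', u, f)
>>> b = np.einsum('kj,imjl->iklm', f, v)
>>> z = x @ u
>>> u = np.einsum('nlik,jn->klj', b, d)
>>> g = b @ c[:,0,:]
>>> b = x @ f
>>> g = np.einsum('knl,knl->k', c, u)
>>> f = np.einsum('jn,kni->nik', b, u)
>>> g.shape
(31,)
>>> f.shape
(7, 2, 31)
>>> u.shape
(31, 7, 2)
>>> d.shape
(2, 5)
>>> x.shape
(7, 7)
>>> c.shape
(31, 7, 2)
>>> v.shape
(5, 31, 7, 37)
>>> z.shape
(7, 7)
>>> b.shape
(7, 7)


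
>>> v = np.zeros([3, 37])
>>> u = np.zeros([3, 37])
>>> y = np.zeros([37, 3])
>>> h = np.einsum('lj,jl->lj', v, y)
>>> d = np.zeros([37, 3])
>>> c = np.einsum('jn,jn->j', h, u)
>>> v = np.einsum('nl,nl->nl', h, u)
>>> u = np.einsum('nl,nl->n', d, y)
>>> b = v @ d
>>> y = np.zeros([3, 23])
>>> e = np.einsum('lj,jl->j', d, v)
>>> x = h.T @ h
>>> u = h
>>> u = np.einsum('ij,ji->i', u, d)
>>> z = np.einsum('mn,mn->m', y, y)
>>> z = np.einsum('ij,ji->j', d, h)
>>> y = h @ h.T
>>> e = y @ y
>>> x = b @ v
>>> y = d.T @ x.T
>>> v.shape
(3, 37)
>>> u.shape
(3,)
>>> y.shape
(3, 3)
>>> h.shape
(3, 37)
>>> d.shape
(37, 3)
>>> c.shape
(3,)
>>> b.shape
(3, 3)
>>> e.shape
(3, 3)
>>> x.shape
(3, 37)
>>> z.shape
(3,)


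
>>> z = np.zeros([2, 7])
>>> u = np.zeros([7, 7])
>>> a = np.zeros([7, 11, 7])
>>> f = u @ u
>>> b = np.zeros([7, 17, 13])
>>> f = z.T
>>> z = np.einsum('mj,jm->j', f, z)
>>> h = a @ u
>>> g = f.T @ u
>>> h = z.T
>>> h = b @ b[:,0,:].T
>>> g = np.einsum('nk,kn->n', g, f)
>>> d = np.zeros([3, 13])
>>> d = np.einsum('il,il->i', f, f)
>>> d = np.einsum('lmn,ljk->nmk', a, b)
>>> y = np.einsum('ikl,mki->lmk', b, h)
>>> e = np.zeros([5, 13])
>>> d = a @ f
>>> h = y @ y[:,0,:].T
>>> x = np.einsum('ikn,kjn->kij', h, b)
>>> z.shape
(2,)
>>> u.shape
(7, 7)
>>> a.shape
(7, 11, 7)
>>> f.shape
(7, 2)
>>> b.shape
(7, 17, 13)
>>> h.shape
(13, 7, 13)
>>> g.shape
(2,)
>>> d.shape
(7, 11, 2)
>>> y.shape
(13, 7, 17)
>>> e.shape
(5, 13)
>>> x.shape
(7, 13, 17)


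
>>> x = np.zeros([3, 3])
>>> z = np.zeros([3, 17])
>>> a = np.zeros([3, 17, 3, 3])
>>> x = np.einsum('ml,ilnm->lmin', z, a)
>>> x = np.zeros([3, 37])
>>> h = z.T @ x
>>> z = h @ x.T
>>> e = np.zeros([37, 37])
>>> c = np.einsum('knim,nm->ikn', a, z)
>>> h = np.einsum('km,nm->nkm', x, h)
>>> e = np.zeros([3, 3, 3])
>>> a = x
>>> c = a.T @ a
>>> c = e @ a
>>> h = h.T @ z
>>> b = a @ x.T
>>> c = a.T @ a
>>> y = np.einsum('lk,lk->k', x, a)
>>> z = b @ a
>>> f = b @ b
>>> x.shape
(3, 37)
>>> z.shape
(3, 37)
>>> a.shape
(3, 37)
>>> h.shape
(37, 3, 3)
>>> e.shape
(3, 3, 3)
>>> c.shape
(37, 37)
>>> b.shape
(3, 3)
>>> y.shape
(37,)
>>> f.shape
(3, 3)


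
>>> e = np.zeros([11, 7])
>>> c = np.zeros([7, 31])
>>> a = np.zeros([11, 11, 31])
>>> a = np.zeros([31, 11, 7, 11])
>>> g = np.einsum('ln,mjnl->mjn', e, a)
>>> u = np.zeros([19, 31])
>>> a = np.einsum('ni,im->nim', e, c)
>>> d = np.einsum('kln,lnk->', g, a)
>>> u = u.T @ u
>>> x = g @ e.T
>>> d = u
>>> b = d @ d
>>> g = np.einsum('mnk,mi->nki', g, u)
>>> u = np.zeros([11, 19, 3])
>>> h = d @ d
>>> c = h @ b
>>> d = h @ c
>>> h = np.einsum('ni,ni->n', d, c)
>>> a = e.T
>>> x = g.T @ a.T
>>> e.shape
(11, 7)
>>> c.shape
(31, 31)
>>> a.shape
(7, 11)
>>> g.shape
(11, 7, 31)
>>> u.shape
(11, 19, 3)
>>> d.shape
(31, 31)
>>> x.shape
(31, 7, 7)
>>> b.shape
(31, 31)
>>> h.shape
(31,)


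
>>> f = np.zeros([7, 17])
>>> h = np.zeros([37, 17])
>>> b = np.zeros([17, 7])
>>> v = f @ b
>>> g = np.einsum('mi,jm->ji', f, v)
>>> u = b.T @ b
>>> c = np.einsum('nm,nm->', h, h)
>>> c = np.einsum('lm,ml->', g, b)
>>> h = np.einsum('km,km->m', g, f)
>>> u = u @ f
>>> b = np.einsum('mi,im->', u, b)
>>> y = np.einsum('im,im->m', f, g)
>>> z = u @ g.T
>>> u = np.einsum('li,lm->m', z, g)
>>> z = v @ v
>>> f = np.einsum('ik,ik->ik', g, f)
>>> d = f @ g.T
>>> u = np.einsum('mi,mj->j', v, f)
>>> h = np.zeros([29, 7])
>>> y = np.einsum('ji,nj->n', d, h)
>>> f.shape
(7, 17)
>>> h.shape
(29, 7)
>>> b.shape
()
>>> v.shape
(7, 7)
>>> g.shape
(7, 17)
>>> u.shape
(17,)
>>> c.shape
()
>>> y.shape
(29,)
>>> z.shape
(7, 7)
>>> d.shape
(7, 7)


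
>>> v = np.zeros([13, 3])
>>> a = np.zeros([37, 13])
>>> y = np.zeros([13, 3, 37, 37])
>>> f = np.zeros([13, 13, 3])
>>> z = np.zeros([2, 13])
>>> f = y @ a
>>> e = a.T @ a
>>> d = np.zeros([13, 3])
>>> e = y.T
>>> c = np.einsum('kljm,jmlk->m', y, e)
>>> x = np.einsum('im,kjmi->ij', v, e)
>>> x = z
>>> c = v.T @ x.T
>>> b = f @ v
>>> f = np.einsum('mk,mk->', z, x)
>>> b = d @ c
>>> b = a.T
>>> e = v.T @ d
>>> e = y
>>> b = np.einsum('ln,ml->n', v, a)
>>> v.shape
(13, 3)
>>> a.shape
(37, 13)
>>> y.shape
(13, 3, 37, 37)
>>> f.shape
()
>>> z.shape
(2, 13)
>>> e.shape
(13, 3, 37, 37)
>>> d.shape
(13, 3)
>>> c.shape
(3, 2)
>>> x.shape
(2, 13)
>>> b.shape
(3,)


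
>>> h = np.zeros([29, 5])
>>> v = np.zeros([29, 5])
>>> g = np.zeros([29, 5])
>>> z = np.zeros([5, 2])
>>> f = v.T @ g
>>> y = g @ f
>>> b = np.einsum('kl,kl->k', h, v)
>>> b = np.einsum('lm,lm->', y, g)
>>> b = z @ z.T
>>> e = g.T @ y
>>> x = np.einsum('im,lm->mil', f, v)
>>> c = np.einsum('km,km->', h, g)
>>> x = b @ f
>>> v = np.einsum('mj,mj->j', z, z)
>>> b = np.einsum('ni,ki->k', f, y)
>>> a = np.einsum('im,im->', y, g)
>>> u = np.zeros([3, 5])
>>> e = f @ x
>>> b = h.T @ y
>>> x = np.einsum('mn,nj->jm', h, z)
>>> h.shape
(29, 5)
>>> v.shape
(2,)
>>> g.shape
(29, 5)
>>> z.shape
(5, 2)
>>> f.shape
(5, 5)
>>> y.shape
(29, 5)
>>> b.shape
(5, 5)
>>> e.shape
(5, 5)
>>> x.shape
(2, 29)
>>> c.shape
()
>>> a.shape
()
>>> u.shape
(3, 5)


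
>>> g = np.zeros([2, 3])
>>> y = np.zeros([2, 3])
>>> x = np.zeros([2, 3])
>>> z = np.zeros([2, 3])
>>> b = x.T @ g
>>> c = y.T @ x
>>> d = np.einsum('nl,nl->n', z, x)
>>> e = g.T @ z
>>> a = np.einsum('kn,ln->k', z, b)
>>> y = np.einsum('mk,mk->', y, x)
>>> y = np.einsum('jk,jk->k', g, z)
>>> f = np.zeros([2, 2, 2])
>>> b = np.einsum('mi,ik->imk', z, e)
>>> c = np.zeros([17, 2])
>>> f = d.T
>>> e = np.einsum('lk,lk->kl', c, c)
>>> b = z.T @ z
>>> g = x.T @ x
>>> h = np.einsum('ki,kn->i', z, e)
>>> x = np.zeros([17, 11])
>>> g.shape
(3, 3)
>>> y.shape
(3,)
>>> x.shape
(17, 11)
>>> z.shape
(2, 3)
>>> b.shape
(3, 3)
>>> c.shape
(17, 2)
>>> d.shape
(2,)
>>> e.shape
(2, 17)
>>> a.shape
(2,)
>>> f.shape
(2,)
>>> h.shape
(3,)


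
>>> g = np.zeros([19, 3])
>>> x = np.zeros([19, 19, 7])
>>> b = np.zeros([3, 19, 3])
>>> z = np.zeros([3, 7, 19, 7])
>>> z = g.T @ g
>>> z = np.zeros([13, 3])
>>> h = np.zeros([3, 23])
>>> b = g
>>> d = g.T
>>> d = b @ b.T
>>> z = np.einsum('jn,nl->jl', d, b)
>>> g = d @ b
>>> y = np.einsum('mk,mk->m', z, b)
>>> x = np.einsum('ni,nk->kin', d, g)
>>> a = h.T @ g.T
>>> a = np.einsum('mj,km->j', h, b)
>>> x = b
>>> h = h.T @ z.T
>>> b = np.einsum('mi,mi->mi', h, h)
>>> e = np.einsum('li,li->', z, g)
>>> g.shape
(19, 3)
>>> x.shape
(19, 3)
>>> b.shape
(23, 19)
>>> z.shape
(19, 3)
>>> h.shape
(23, 19)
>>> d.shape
(19, 19)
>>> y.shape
(19,)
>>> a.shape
(23,)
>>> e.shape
()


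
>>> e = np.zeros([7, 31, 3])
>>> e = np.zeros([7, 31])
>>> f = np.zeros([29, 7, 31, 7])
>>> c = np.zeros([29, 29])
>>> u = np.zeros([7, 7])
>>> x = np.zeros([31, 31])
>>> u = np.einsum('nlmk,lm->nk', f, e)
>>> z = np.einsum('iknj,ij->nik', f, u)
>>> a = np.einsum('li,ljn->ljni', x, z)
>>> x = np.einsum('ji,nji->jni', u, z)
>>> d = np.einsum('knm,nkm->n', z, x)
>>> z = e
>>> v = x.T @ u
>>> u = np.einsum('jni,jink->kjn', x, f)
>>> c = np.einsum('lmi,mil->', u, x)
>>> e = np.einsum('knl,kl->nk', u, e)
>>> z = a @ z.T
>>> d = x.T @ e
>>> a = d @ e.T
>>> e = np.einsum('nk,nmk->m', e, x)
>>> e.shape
(31,)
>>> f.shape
(29, 7, 31, 7)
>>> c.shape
()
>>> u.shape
(7, 29, 31)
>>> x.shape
(29, 31, 7)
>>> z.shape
(31, 29, 7, 7)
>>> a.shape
(7, 31, 29)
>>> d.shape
(7, 31, 7)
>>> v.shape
(7, 31, 7)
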